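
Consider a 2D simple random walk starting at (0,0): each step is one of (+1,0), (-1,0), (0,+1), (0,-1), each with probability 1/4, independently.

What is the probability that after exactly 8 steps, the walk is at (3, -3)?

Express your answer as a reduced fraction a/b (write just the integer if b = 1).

Let h be the number of horizontal steps (so 8-h are vertical). To end at (3,-3) need (h+3)/2 right-steps and ((8-h)-3)/2 up-steps.
Sum over h with 3 ≤ h ≤ 5, h ≡ 1 (mod 2), 8-h ≡ 1 (mod 2):
h=3: C(8,3)·C(3,3)·C(5,1) = 56·1·5 = 280
h=5: C(8,5)·C(5,4)·C(3,0) = 56·5·1 = 280
Total favorable: 560
Total paths: 4^8 = 65536
P = 560/65536 = 35/4096

Answer: 35/4096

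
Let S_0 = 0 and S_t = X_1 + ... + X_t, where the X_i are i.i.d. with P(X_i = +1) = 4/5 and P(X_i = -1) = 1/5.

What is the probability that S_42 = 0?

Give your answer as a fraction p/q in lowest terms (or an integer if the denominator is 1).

Answer: 473456633351019379556352/45474735088646411895751953125

Derivation:
To be at 0 after 42 steps: need exactly 21 steps of +1 and 21 of -1.
Number of such sequences: C(42,21) = 538257874440
Each has probability (4/5)^21 · (1/5)^21 = 4398046511104/227373675443232059478759765625
P = 538257874440 · 4398046511104/227373675443232059478759765625 = 473456633351019379556352/45474735088646411895751953125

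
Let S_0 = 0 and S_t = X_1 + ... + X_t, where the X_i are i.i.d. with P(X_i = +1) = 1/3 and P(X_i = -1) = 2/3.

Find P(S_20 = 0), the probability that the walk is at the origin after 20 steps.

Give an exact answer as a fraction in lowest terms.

Answer: 189190144/3486784401

Derivation:
To be at 0 after 20 steps: need exactly 10 steps of +1 and 10 of -1.
Number of such sequences: C(20,10) = 184756
Each has probability (1/3)^10 · (2/3)^10 = 1024/3486784401
P = 184756 · 1024/3486784401 = 189190144/3486784401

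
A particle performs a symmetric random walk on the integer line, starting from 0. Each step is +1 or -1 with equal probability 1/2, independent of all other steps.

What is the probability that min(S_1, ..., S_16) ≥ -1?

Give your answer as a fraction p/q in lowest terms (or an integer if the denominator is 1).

Let f(t,s) = #length-t paths at position s with S_1..S_t all ≥ -1.
f(t,s) = f(t-1,s-1) + f(t-1,s+1) for s ≥ -1; f(t,s) = 0 for s < -1.
t=0: f(0,0)=1
t=1: f(1,-1)=1 f(1,1)=1
t=2: f(2,0)=2 f(2,2)=1
t=3: f(3,-1)=2 f(3,1)=3 f(3,3)=1
t=4: f(4,0)=5 f(4,2)=4 f(4,4)=1
t=5: f(5,-1)=5 f(5,1)=9 f(5,3)=5 f(5,5)=1
t=6: f(6,0)=14 f(6,2)=14 f(6,4)=6 f(6,6)=1
t=7: f(7,-1)=14 f(7,1)=28 f(7,3)=20 f(7,5)=7 f(7,7)=1
t=8: f(8,0)=42 f(8,2)=48 f(8,4)=27 f(8,6)=8 f(8,8)=1
t=9: f(9,-1)=42 f(9,1)=90 f(9,3)=75 f(9,5)=35 f(9,7)=9 f(9,9)=1
t=10: f(10,0)=132 f(10,2)=165 f(10,4)=110 f(10,6)=44 f(10,8)=10 f(10,10)=1
t=11: f(11,-1)=132 f(11,1)=297 f(11,3)=275 f(11,5)=154 f(11,7)=54 f(11,9)=11 f(11,11)=1
t=12: f(12,0)=429 f(12,2)=572 f(12,4)=429 f(12,6)=208 f(12,8)=65 f(12,10)=12 f(12,12)=1
t=13: f(13,-1)=429 f(13,1)=1001 f(13,3)=1001 f(13,5)=637 f(13,7)=273 f(13,9)=77 f(13,11)=13 f(13,13)=1
t=14: f(14,0)=1430 f(14,2)=2002 f(14,4)=1638 f(14,6)=910 f(14,8)=350 f(14,10)=90 f(14,12)=14 f(14,14)=1
t=15: f(15,-1)=1430 f(15,1)=3432 f(15,3)=3640 f(15,5)=2548 f(15,7)=1260 f(15,9)=440 f(15,11)=104 f(15,13)=15 f(15,15)=1
t=16: f(16,0)=4862 f(16,2)=7072 f(16,4)=6188 f(16,6)=3808 f(16,8)=1700 f(16,10)=544 f(16,12)=119 f(16,14)=16 f(16,16)=1
Σ_s f(16,s) = 24310
P = 24310/65536 = 12155/32768

Answer: 12155/32768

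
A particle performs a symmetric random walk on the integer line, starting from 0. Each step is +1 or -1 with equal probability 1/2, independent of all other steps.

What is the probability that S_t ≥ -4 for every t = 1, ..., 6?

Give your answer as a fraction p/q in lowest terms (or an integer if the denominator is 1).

Let f(t,s) = #length-t paths at position s with S_1..S_t all ≥ -4.
f(t,s) = f(t-1,s-1) + f(t-1,s+1) for s ≥ -4; f(t,s) = 0 for s < -4.
t=0: f(0,0)=1
t=1: f(1,-1)=1 f(1,1)=1
t=2: f(2,-2)=1 f(2,0)=2 f(2,2)=1
t=3: f(3,-3)=1 f(3,-1)=3 f(3,1)=3 f(3,3)=1
t=4: f(4,-4)=1 f(4,-2)=4 f(4,0)=6 f(4,2)=4 f(4,4)=1
t=5: f(5,-3)=5 f(5,-1)=10 f(5,1)=10 f(5,3)=5 f(5,5)=1
t=6: f(6,-4)=5 f(6,-2)=15 f(6,0)=20 f(6,2)=15 f(6,4)=6 f(6,6)=1
Σ_s f(6,s) = 62
P = 62/64 = 31/32

Answer: 31/32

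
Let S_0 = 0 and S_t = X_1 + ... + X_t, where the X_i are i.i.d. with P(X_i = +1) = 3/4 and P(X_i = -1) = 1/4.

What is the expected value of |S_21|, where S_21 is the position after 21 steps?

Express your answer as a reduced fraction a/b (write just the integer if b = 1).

Answer: 2892100112013/274877906944

Derivation:
S_21 takes values m ≡ 1 (mod 2) with |m| ≤ 21; P(S_21=m) = C(21,(21+m)/2) · (3/4)^((21+m)/2) · (1/4)^((21-m)/2).
Distribution: P(S=-21)=1/4398046511104, P(S=-19)=63/4398046511104, P(S=-17)=945/2199023255552, P(S=-15)=17955/2199023255552, P(S=-13)=484785/4398046511104, P(S=-11)=4944807/4398046511104, P(S=-9)=4944807/549755813888, P(S=-7)=31788045/549755813888, P(S=-5)=667548945/2199023255552, P(S=-3)=2892712095/2199023255552, P(S=-1)=5206881771/1099511627776, P(S=1)=15620645313/1099511627776, P(S=3)=78103226565/2199023255552, P(S=5)=162214393635/2199023255552, P(S=7)=69520454415/549755813888, P(S=9)=97328636181/549755813888, P(S=11)=875957725629/4398046511104, P(S=13)=772903875555/4398046511104, P(S=15)=257634625185/2199023255552, P(S=17)=122037454035/2199023255552, P(S=19)=73222472421/4398046511104, P(S=21)=10460353203/4398046511104
E[|S_21|] = Σ_m |m|·P(S_21=m) = 2892100112013/274877906944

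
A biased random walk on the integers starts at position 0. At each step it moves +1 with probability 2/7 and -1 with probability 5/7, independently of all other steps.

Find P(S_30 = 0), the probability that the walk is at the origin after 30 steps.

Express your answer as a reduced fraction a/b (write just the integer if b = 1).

Answer: 155117520000000000000000/22539340290692258087863249

Derivation:
To be at 0 after 30 steps: need exactly 15 steps of +1 and 15 of -1.
Number of such sequences: C(30,15) = 155117520
Each has probability (2/7)^15 · (5/7)^15 = 1000000000000000/22539340290692258087863249
P = 155117520 · 1000000000000000/22539340290692258087863249 = 155117520000000000000000/22539340290692258087863249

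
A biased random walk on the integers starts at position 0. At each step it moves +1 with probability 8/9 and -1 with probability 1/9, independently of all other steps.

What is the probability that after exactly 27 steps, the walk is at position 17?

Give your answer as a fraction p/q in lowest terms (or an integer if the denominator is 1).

Answer: 220623059121566237327360/2153693963075557766310747

Derivation:
To reach position 17 after 27 steps: need 22 steps of +1 and 5 steps of -1.
Number of such sequences: C(27,22) = 80730
Each has probability (8/9)^22 · (1/9)^5 = 73786976294838206464/58149737003040059690390169
P = 80730 · 73786976294838206464/58149737003040059690390169 = 220623059121566237327360/2153693963075557766310747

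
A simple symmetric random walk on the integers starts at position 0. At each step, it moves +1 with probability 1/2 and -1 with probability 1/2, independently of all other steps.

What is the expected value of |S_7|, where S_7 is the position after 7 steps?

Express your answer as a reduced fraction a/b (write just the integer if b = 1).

Answer: 35/16

Derivation:
S_7 takes values m ≡ 1 (mod 2) with |m| ≤ 7; P(S_7=m) = C(7,(7+m)/2)/2^7.
Total paths: 2^7 = 128
Distribution: P(S=-7)=1/128, P(S=-5)=7/128, P(S=-3)=21/128, P(S=-1)=35/128, P(S=1)=35/128, P(S=3)=21/128, P(S=5)=7/128, P(S=7)=1/128
E[|S_7|] = Σ_m |m|·P(S_7=m) = 280/128 = 35/16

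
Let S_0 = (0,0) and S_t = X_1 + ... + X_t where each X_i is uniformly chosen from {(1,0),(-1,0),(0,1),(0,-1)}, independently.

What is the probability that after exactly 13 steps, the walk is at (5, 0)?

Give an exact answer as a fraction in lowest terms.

Answer: 511225/67108864

Derivation:
Let h be the number of horizontal steps (so 13-h are vertical). To end at (5,0) need (h+5)/2 right-steps and ((13-h)+0)/2 up-steps.
Sum over h with 5 ≤ h ≤ 13, h ≡ 1 (mod 2), 13-h ≡ 0 (mod 2):
h=5: C(13,5)·C(5,5)·C(8,4) = 1287·1·70 = 90090
h=7: C(13,7)·C(7,6)·C(6,3) = 1716·7·20 = 240240
h=9: C(13,9)·C(9,7)·C(4,2) = 715·36·6 = 154440
h=11: C(13,11)·C(11,8)·C(2,1) = 78·165·2 = 25740
h=13: C(13,13)·C(13,9)·C(0,0) = 1·715·1 = 715
Total favorable: 511225
Total paths: 4^13 = 67108864
P = 511225/67108864 = 511225/67108864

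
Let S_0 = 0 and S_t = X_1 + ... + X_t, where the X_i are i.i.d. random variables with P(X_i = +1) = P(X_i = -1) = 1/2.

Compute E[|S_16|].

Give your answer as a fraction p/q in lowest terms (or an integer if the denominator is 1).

Answer: 6435/2048

Derivation:
S_16 takes values m ≡ 0 (mod 2) with |m| ≤ 16; P(S_16=m) = C(16,(16+m)/2)/2^16.
Total paths: 2^16 = 65536
Distribution: P(S=-16)=1/65536, P(S=-14)=16/65536, P(S=-12)=120/65536, P(S=-10)=560/65536, P(S=-8)=1820/65536, P(S=-6)=4368/65536, P(S=-4)=8008/65536, P(S=-2)=11440/65536, P(S=0)=12870/65536, P(S=2)=11440/65536, P(S=4)=8008/65536, P(S=6)=4368/65536, P(S=8)=1820/65536, P(S=10)=560/65536, P(S=12)=120/65536, P(S=14)=16/65536, P(S=16)=1/65536
E[|S_16|] = Σ_m |m|·P(S_16=m) = 205920/65536 = 6435/2048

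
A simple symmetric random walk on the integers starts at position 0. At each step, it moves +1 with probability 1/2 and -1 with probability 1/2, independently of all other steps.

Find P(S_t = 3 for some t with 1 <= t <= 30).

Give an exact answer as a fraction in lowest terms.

Count via complement. Let g(t,s) = #length-t paths at position s with S_1..S_t all ≠ 3.
g(t,s) = g(t-1,s-1) + g(t-1,s+1) for s ≠ 3; g(t,3) = 0.
t=0: g(0,0)=1
t=1: g(1,-1)=1 g(1,1)=1
t=2: g(2,-2)=1 g(2,0)=2 g(2,2)=1
t=3: g(3,-3)=1 g(3,-1)=3 g(3,1)=3
t=4: g(4,-4)=1 g(4,-2)=4 g(4,0)=6 g(4,2)=3
t=5: g(5,-5)=1 g(5,-3)=5 g(5,-1)=10 g(5,1)=9
t=6: g(6,-6)=1 g(6,-4)=6 g(6,-2)=15 g(6,0)=19 g(6,2)=9
t=7: g(7,-7)=1 g(7,-5)=7 g(7,-3)=21 g(7,-1)=34 g(7,1)=28
t=8: g(8,-8)=1 g(8,-6)=8 g(8,-4)=28 g(8,-2)=55 g(8,0)=62 g(8,2)=28
t=9: g(9,-9)=1 g(9,-7)=9 g(9,-5)=36 g(9,-3)=83 g(9,-1)=117 g(9,1)=90
t=10: g(10,-10)=1 g(10,-8)=10 g(10,-6)=45 g(10,-4)=119 g(10,-2)=200 g(10,0)=207 g(10,2)=90
t=11: g(11,-11)=1 g(11,-9)=11 g(11,-7)=55 g(11,-5)=164 g(11,-3)=319 g(11,-1)=407 g(11,1)=297
t=12: g(12,-12)=1 g(12,-10)=12 g(12,-8)=66 g(12,-6)=219 g(12,-4)=483 g(12,-2)=726 g(12,0)=704 g(12,2)=297
t=13: g(13,-13)=1 g(13,-11)=13 g(13,-9)=78 g(13,-7)=285 g(13,-5)=702 g(13,-3)=1209 g(13,-1)=1430 g(13,1)=1001
t=14: g(14,-14)=1 g(14,-12)=14 g(14,-10)=91 g(14,-8)=363 g(14,-6)=987 g(14,-4)=1911 g(14,-2)=2639 g(14,0)=2431 g(14,2)=1001
t=15: g(15,-15)=1 g(15,-13)=15 g(15,-11)=105 g(15,-9)=454 g(15,-7)=1350 g(15,-5)=2898 g(15,-3)=4550 g(15,-1)=5070 g(15,1)=3432
t=16: g(16,-16)=1 g(16,-14)=16 g(16,-12)=120 g(16,-10)=559 g(16,-8)=1804 g(16,-6)=4248 g(16,-4)=7448 g(16,-2)=9620 g(16,0)=8502 g(16,2)=3432
t=17: g(17,-17)=1 g(17,-15)=17 g(17,-13)=136 g(17,-11)=679 g(17,-9)=2363 g(17,-7)=6052 g(17,-5)=11696 g(17,-3)=17068 g(17,-1)=18122 g(17,1)=11934
t=18: g(18,-18)=1 g(18,-16)=18 g(18,-14)=153 g(18,-12)=815 g(18,-10)=3042 g(18,-8)=8415 g(18,-6)=17748 g(18,-4)=28764 g(18,-2)=35190 g(18,0)=30056 g(18,2)=11934
t=19: g(19,-19)=1 g(19,-17)=19 g(19,-15)=171 g(19,-13)=968 g(19,-11)=3857 g(19,-9)=11457 g(19,-7)=26163 g(19,-5)=46512 g(19,-3)=63954 g(19,-1)=65246 g(19,1)=41990
t=20: g(20,-20)=1 g(20,-18)=20 g(20,-16)=190 g(20,-14)=1139 g(20,-12)=4825 g(20,-10)=15314 g(20,-8)=37620 g(20,-6)=72675 g(20,-4)=110466 g(20,-2)=129200 g(20,0)=107236 g(20,2)=41990
t=21: g(21,-21)=1 g(21,-19)=21 g(21,-17)=210 g(21,-15)=1329 g(21,-13)=5964 g(21,-11)=20139 g(21,-9)=52934 g(21,-7)=110295 g(21,-5)=183141 g(21,-3)=239666 g(21,-1)=236436 g(21,1)=149226
t=22: g(22,-22)=1 g(22,-20)=22 g(22,-18)=231 g(22,-16)=1539 g(22,-14)=7293 g(22,-12)=26103 g(22,-10)=73073 g(22,-8)=163229 g(22,-6)=293436 g(22,-4)=422807 g(22,-2)=476102 g(22,0)=385662 g(22,2)=149226
t=23: g(23,-23)=1 g(23,-21)=23 g(23,-19)=253 g(23,-17)=1770 g(23,-15)=8832 g(23,-13)=33396 g(23,-11)=99176 g(23,-9)=236302 g(23,-7)=456665 g(23,-5)=716243 g(23,-3)=898909 g(23,-1)=861764 g(23,1)=534888
t=24: g(24,-24)=1 g(24,-22)=24 g(24,-20)=276 g(24,-18)=2023 g(24,-16)=10602 g(24,-14)=42228 g(24,-12)=132572 g(24,-10)=335478 g(24,-8)=692967 g(24,-6)=1172908 g(24,-4)=1615152 g(24,-2)=1760673 g(24,0)=1396652 g(24,2)=534888
t=25: g(25,-25)=1 g(25,-23)=25 g(25,-21)=300 g(25,-19)=2299 g(25,-17)=12625 g(25,-15)=52830 g(25,-13)=174800 g(25,-11)=468050 g(25,-9)=1028445 g(25,-7)=1865875 g(25,-5)=2788060 g(25,-3)=3375825 g(25,-1)=3157325 g(25,1)=1931540
t=26: g(26,-26)=1 g(26,-24)=26 g(26,-22)=325 g(26,-20)=2599 g(26,-18)=14924 g(26,-16)=65455 g(26,-14)=227630 g(26,-12)=642850 g(26,-10)=1496495 g(26,-8)=2894320 g(26,-6)=4653935 g(26,-4)=6163885 g(26,-2)=6533150 g(26,0)=5088865 g(26,2)=1931540
t=27: g(27,-27)=1 g(27,-25)=27 g(27,-23)=351 g(27,-21)=2924 g(27,-19)=17523 g(27,-17)=80379 g(27,-15)=293085 g(27,-13)=870480 g(27,-11)=2139345 g(27,-9)=4390815 g(27,-7)=7548255 g(27,-5)=10817820 g(27,-3)=12697035 g(27,-1)=11622015 g(27,1)=7020405
t=28: g(28,-28)=1 g(28,-26)=28 g(28,-24)=378 g(28,-22)=3275 g(28,-20)=20447 g(28,-18)=97902 g(28,-16)=373464 g(28,-14)=1163565 g(28,-12)=3009825 g(28,-10)=6530160 g(28,-8)=11939070 g(28,-6)=18366075 g(28,-4)=23514855 g(28,-2)=24319050 g(28,0)=18642420 g(28,2)=7020405
t=29: g(29,-29)=1 g(29,-27)=29 g(29,-25)=406 g(29,-23)=3653 g(29,-21)=23722 g(29,-19)=118349 g(29,-17)=471366 g(29,-15)=1537029 g(29,-13)=4173390 g(29,-11)=9539985 g(29,-9)=18469230 g(29,-7)=30305145 g(29,-5)=41880930 g(29,-3)=47833905 g(29,-1)=42961470 g(29,1)=25662825
t=30: g(30,-30)=1 g(30,-28)=30 g(30,-26)=435 g(30,-24)=4059 g(30,-22)=27375 g(30,-20)=142071 g(30,-18)=589715 g(30,-16)=2008395 g(30,-14)=5710419 g(30,-12)=13713375 g(30,-10)=28009215 g(30,-8)=48774375 g(30,-6)=72186075 g(30,-4)=89714835 g(30,-2)=90795375 g(30,0)=68624295 g(30,2)=25662825
Paths never hitting 3: Σ_s g(30,s) = 445962870
Paths hitting 3: 2^30 - 445962870 = 627778954
P = 627778954/1073741824 = 313889477/536870912

Answer: 313889477/536870912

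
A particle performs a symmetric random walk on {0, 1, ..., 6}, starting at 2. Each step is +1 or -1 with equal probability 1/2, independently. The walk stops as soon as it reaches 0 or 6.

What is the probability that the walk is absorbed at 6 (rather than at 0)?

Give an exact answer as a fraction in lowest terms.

Answer: 1/3

Derivation:
Symmetric walk (p = 1/2): the harmonic-function argument gives P(hit 6 before 0 | start at 2) = a/N.
P = 2/6 = 1/3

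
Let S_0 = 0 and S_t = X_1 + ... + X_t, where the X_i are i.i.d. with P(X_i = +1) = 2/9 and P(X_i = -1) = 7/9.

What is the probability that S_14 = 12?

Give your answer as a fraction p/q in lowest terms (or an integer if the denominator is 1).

To reach position 12 after 14 steps: need 13 steps of +1 and 1 step of -1.
Number of such sequences: C(14,13) = 14
Each has probability (2/9)^13 · (7/9)^1 = 57344/22876792454961
P = 14 · 57344/22876792454961 = 802816/22876792454961

Answer: 802816/22876792454961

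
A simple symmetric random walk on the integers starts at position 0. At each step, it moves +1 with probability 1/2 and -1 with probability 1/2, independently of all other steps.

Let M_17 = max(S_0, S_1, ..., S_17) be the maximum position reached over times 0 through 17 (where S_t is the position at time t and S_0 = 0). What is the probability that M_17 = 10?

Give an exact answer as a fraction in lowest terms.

Let M_17 = max(S_0,...,S_17). Use the reflection principle: for j ≥ 1, #{paths with M_17 ≥ j} = #{S_17 ≥ j} + #{S_17 ≥ j+1}.
By reflection, #{M_17 ≥ 10} = #{S_17 ≥ 10} + #{S_17 ≥ 11} = 834 + 834 = 1668.
#{M_17 ≥ 11} = #{S_17 ≥ 11} + #{S_17 ≥ 12} = 834 + 154 = 988.
#{M_17 = 10} = 1668 - 988 = 680.
P(M_17 = 10) = 680/131072 = 85/16384

Answer: 85/16384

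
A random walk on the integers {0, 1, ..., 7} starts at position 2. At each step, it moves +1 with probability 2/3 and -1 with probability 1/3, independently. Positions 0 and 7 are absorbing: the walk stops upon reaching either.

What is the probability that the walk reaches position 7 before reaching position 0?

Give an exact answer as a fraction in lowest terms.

Biased walk: p = 2/3, q = 1/3, r = q/p = 1/2
Gambler's ruin: P(hit 7 before 0 | start at 2) = (1 - r^a)/(1 - r^N)
r^2 = 1/4; r^7 = 1/128
P = (1 - 1/4) / (1 - 1/128) = 3/4 / 127/128 = 96/127

Answer: 96/127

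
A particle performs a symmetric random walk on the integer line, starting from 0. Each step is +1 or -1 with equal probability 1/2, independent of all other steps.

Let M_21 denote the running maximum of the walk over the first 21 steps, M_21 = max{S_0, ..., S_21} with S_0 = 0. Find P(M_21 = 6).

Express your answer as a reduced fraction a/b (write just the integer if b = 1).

Let M_21 = max(S_0,...,S_21). Use the reflection principle: for j ≥ 1, #{paths with M_21 ≥ j} = #{S_21 ≥ j} + #{S_21 ≥ j+1}.
By reflection, #{M_21 ≥ 6} = #{S_21 ≥ 6} + #{S_21 ≥ 7} = 198440 + 198440 = 396880.
#{M_21 ≥ 7} = #{S_21 ≥ 7} + #{S_21 ≥ 8} = 198440 + 82160 = 280600.
#{M_21 = 6} = 396880 - 280600 = 116280.
P(M_21 = 6) = 116280/2097152 = 14535/262144

Answer: 14535/262144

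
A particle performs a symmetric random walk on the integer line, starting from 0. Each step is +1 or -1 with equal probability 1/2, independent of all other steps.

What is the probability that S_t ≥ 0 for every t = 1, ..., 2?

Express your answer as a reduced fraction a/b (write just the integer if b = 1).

Answer: 1/2

Derivation:
Let f(t,s) = #length-t paths at position s with S_1..S_t all ≥ 0.
f(t,s) = f(t-1,s-1) + f(t-1,s+1) for s ≥ 0; f(t,s) = 0 for s < 0.
t=0: f(0,0)=1
t=1: f(1,1)=1
t=2: f(2,0)=1 f(2,2)=1
Σ_s f(2,s) = 2
P = 2/4 = 1/2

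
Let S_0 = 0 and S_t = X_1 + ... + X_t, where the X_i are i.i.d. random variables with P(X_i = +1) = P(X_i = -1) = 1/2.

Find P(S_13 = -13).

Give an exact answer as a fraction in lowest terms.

Answer: 1/8192

Derivation:
To reach position -13 after 13 steps: need 0 steps of +1 and 13 of -1.
Favorable paths: C(13,0) = 1
Total paths: 2^13 = 8192
P = 1/8192 = 1/8192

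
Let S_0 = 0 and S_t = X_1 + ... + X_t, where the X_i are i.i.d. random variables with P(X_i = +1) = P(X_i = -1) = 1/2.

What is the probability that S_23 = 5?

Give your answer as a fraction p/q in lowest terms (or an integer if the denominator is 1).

To reach position 5 after 23 steps: need 14 steps of +1 and 9 of -1.
Favorable paths: C(23,14) = 817190
Total paths: 2^23 = 8388608
P = 817190/8388608 = 408595/4194304

Answer: 408595/4194304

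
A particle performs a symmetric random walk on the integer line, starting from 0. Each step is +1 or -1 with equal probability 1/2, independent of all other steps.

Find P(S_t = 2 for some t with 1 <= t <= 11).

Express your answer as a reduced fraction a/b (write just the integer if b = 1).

Count via complement. Let g(t,s) = #length-t paths at position s with S_1..S_t all ≠ 2.
g(t,s) = g(t-1,s-1) + g(t-1,s+1) for s ≠ 2; g(t,2) = 0.
t=0: g(0,0)=1
t=1: g(1,-1)=1 g(1,1)=1
t=2: g(2,-2)=1 g(2,0)=2
t=3: g(3,-3)=1 g(3,-1)=3 g(3,1)=2
t=4: g(4,-4)=1 g(4,-2)=4 g(4,0)=5
t=5: g(5,-5)=1 g(5,-3)=5 g(5,-1)=9 g(5,1)=5
t=6: g(6,-6)=1 g(6,-4)=6 g(6,-2)=14 g(6,0)=14
t=7: g(7,-7)=1 g(7,-5)=7 g(7,-3)=20 g(7,-1)=28 g(7,1)=14
t=8: g(8,-8)=1 g(8,-6)=8 g(8,-4)=27 g(8,-2)=48 g(8,0)=42
t=9: g(9,-9)=1 g(9,-7)=9 g(9,-5)=35 g(9,-3)=75 g(9,-1)=90 g(9,1)=42
t=10: g(10,-10)=1 g(10,-8)=10 g(10,-6)=44 g(10,-4)=110 g(10,-2)=165 g(10,0)=132
t=11: g(11,-11)=1 g(11,-9)=11 g(11,-7)=54 g(11,-5)=154 g(11,-3)=275 g(11,-1)=297 g(11,1)=132
Paths never hitting 2: Σ_s g(11,s) = 924
Paths hitting 2: 2^11 - 924 = 1124
P = 1124/2048 = 281/512

Answer: 281/512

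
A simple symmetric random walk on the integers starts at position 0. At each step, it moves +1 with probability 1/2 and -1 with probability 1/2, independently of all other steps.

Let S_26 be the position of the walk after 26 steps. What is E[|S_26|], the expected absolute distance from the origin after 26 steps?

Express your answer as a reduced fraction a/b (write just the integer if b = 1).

Answer: 16900975/4194304

Derivation:
S_26 takes values m ≡ 0 (mod 2) with |m| ≤ 26; P(S_26=m) = C(26,(26+m)/2)/2^26.
Total paths: 2^26 = 67108864
Distribution: P(S=-26)=1/67108864, P(S=-24)=26/67108864, P(S=-22)=325/67108864, P(S=-20)=2600/67108864, P(S=-18)=14950/67108864, P(S=-16)=65780/67108864, P(S=-14)=230230/67108864, P(S=-12)=657800/67108864, P(S=-10)=1562275/67108864, P(S=-8)=3124550/67108864, P(S=-6)=5311735/67108864, P(S=-4)=7726160/67108864, P(S=-2)=9657700/67108864, P(S=0)=10400600/67108864, P(S=2)=9657700/67108864, P(S=4)=7726160/67108864, P(S=6)=5311735/67108864, P(S=8)=3124550/67108864, P(S=10)=1562275/67108864, P(S=12)=657800/67108864, P(S=14)=230230/67108864, P(S=16)=65780/67108864, P(S=18)=14950/67108864, P(S=20)=2600/67108864, P(S=22)=325/67108864, P(S=24)=26/67108864, P(S=26)=1/67108864
E[|S_26|] = Σ_m |m|·P(S_26=m) = 270415600/67108864 = 16900975/4194304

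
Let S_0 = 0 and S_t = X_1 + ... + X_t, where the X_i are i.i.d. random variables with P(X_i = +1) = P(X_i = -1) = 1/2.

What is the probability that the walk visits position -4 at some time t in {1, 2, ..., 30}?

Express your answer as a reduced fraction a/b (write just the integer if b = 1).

Count via complement. Let g(t,s) = #length-t paths at position s with S_1..S_t all ≠ -4.
g(t,s) = g(t-1,s-1) + g(t-1,s+1) for s ≠ -4; g(t,-4) = 0.
t=0: g(0,0)=1
t=1: g(1,-1)=1 g(1,1)=1
t=2: g(2,-2)=1 g(2,0)=2 g(2,2)=1
t=3: g(3,-3)=1 g(3,-1)=3 g(3,1)=3 g(3,3)=1
t=4: g(4,-2)=4 g(4,0)=6 g(4,2)=4 g(4,4)=1
t=5: g(5,-3)=4 g(5,-1)=10 g(5,1)=10 g(5,3)=5 g(5,5)=1
t=6: g(6,-2)=14 g(6,0)=20 g(6,2)=15 g(6,4)=6 g(6,6)=1
t=7: g(7,-3)=14 g(7,-1)=34 g(7,1)=35 g(7,3)=21 g(7,5)=7 g(7,7)=1
t=8: g(8,-2)=48 g(8,0)=69 g(8,2)=56 g(8,4)=28 g(8,6)=8 g(8,8)=1
t=9: g(9,-3)=48 g(9,-1)=117 g(9,1)=125 g(9,3)=84 g(9,5)=36 g(9,7)=9 g(9,9)=1
t=10: g(10,-2)=165 g(10,0)=242 g(10,2)=209 g(10,4)=120 g(10,6)=45 g(10,8)=10 g(10,10)=1
t=11: g(11,-3)=165 g(11,-1)=407 g(11,1)=451 g(11,3)=329 g(11,5)=165 g(11,7)=55 g(11,9)=11 g(11,11)=1
t=12: g(12,-2)=572 g(12,0)=858 g(12,2)=780 g(12,4)=494 g(12,6)=220 g(12,8)=66 g(12,10)=12 g(12,12)=1
t=13: g(13,-3)=572 g(13,-1)=1430 g(13,1)=1638 g(13,3)=1274 g(13,5)=714 g(13,7)=286 g(13,9)=78 g(13,11)=13 g(13,13)=1
t=14: g(14,-2)=2002 g(14,0)=3068 g(14,2)=2912 g(14,4)=1988 g(14,6)=1000 g(14,8)=364 g(14,10)=91 g(14,12)=14 g(14,14)=1
t=15: g(15,-3)=2002 g(15,-1)=5070 g(15,1)=5980 g(15,3)=4900 g(15,5)=2988 g(15,7)=1364 g(15,9)=455 g(15,11)=105 g(15,13)=15 g(15,15)=1
t=16: g(16,-2)=7072 g(16,0)=11050 g(16,2)=10880 g(16,4)=7888 g(16,6)=4352 g(16,8)=1819 g(16,10)=560 g(16,12)=120 g(16,14)=16 g(16,16)=1
t=17: g(17,-3)=7072 g(17,-1)=18122 g(17,1)=21930 g(17,3)=18768 g(17,5)=12240 g(17,7)=6171 g(17,9)=2379 g(17,11)=680 g(17,13)=136 g(17,15)=17 g(17,17)=1
t=18: g(18,-2)=25194 g(18,0)=40052 g(18,2)=40698 g(18,4)=31008 g(18,6)=18411 g(18,8)=8550 g(18,10)=3059 g(18,12)=816 g(18,14)=153 g(18,16)=18 g(18,18)=1
t=19: g(19,-3)=25194 g(19,-1)=65246 g(19,1)=80750 g(19,3)=71706 g(19,5)=49419 g(19,7)=26961 g(19,9)=11609 g(19,11)=3875 g(19,13)=969 g(19,15)=171 g(19,17)=19 g(19,19)=1
t=20: g(20,-2)=90440 g(20,0)=145996 g(20,2)=152456 g(20,4)=121125 g(20,6)=76380 g(20,8)=38570 g(20,10)=15484 g(20,12)=4844 g(20,14)=1140 g(20,16)=190 g(20,18)=20 g(20,20)=1
t=21: g(21,-3)=90440 g(21,-1)=236436 g(21,1)=298452 g(21,3)=273581 g(21,5)=197505 g(21,7)=114950 g(21,9)=54054 g(21,11)=20328 g(21,13)=5984 g(21,15)=1330 g(21,17)=210 g(21,19)=21 g(21,21)=1
t=22: g(22,-2)=326876 g(22,0)=534888 g(22,2)=572033 g(22,4)=471086 g(22,6)=312455 g(22,8)=169004 g(22,10)=74382 g(22,12)=26312 g(22,14)=7314 g(22,16)=1540 g(22,18)=231 g(22,20)=22 g(22,22)=1
t=23: g(23,-3)=326876 g(23,-1)=861764 g(23,1)=1106921 g(23,3)=1043119 g(23,5)=783541 g(23,7)=481459 g(23,9)=243386 g(23,11)=100694 g(23,13)=33626 g(23,15)=8854 g(23,17)=1771 g(23,19)=253 g(23,21)=23 g(23,23)=1
t=24: g(24,-2)=1188640 g(24,0)=1968685 g(24,2)=2150040 g(24,4)=1826660 g(24,6)=1265000 g(24,8)=724845 g(24,10)=344080 g(24,12)=134320 g(24,14)=42480 g(24,16)=10625 g(24,18)=2024 g(24,20)=276 g(24,22)=24 g(24,24)=1
t=25: g(25,-3)=1188640 g(25,-1)=3157325 g(25,1)=4118725 g(25,3)=3976700 g(25,5)=3091660 g(25,7)=1989845 g(25,9)=1068925 g(25,11)=478400 g(25,13)=176800 g(25,15)=53105 g(25,17)=12649 g(25,19)=2300 g(25,21)=300 g(25,23)=25 g(25,25)=1
t=26: g(26,-2)=4345965 g(26,0)=7276050 g(26,2)=8095425 g(26,4)=7068360 g(26,6)=5081505 g(26,8)=3058770 g(26,10)=1547325 g(26,12)=655200 g(26,14)=229905 g(26,16)=65754 g(26,18)=14949 g(26,20)=2600 g(26,22)=325 g(26,24)=26 g(26,26)=1
t=27: g(27,-3)=4345965 g(27,-1)=11622015 g(27,1)=15371475 g(27,3)=15163785 g(27,5)=12149865 g(27,7)=8140275 g(27,9)=4606095 g(27,11)=2202525 g(27,13)=885105 g(27,15)=295659 g(27,17)=80703 g(27,19)=17549 g(27,21)=2925 g(27,23)=351 g(27,25)=27 g(27,27)=1
t=28: g(28,-2)=15967980 g(28,0)=26993490 g(28,2)=30535260 g(28,4)=27313650 g(28,6)=20290140 g(28,8)=12746370 g(28,10)=6808620 g(28,12)=3087630 g(28,14)=1180764 g(28,16)=376362 g(28,18)=98252 g(28,20)=20474 g(28,22)=3276 g(28,24)=378 g(28,26)=28 g(28,28)=1
t=29: g(29,-3)=15967980 g(29,-1)=42961470 g(29,1)=57528750 g(29,3)=57848910 g(29,5)=47603790 g(29,7)=33036510 g(29,9)=19554990 g(29,11)=9896250 g(29,13)=4268394 g(29,15)=1557126 g(29,17)=474614 g(29,19)=118726 g(29,21)=23750 g(29,23)=3654 g(29,25)=406 g(29,27)=29 g(29,29)=1
t=30: g(30,-2)=58929450 g(30,0)=100490220 g(30,2)=115377660 g(30,4)=105452700 g(30,6)=80640300 g(30,8)=52591500 g(30,10)=29451240 g(30,12)=14164644 g(30,14)=5825520 g(30,16)=2031740 g(30,18)=593340 g(30,20)=142476 g(30,22)=27404 g(30,24)=4060 g(30,26)=435 g(30,28)=30 g(30,30)=1
Paths never hitting -4: Σ_s g(30,s) = 565722720
Paths hitting -4: 2^30 - 565722720 = 508019104
P = 508019104/1073741824 = 15875597/33554432

Answer: 15875597/33554432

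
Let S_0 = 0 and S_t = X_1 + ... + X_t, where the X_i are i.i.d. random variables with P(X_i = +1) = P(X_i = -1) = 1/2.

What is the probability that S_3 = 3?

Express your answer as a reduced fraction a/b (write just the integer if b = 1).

To reach position 3 after 3 steps: need 3 steps of +1 and 0 of -1.
Favorable paths: C(3,3) = 1
Total paths: 2^3 = 8
P = 1/8 = 1/8

Answer: 1/8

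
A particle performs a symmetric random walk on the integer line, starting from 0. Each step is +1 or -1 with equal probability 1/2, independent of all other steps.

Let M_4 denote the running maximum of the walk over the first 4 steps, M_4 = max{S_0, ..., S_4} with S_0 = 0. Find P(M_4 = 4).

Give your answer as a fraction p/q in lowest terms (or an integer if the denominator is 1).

Answer: 1/16

Derivation:
Let M_4 = max(S_0,...,S_4). Use the reflection principle: for j ≥ 1, #{paths with M_4 ≥ j} = #{S_4 ≥ j} + #{S_4 ≥ j+1}.
By reflection, #{M_4 ≥ 4} = #{S_4 ≥ 4} + #{S_4 ≥ 5} = 1 + 0 = 1.
#{M_4 ≥ 5} = #{S_4 ≥ 5} + #{S_4 ≥ 6} = 0 + 0 = 0.
#{M_4 = 4} = 1 - 0 = 1.
P(M_4 = 4) = 1/16 = 1/16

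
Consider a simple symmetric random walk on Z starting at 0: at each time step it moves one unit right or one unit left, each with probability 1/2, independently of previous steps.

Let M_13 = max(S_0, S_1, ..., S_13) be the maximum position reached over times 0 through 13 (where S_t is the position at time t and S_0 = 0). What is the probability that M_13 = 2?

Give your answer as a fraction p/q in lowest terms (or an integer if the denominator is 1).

Let M_13 = max(S_0,...,S_13). Use the reflection principle: for j ≥ 1, #{paths with M_13 ≥ j} = #{S_13 ≥ j} + #{S_13 ≥ j+1}.
By reflection, #{M_13 ≥ 2} = #{S_13 ≥ 2} + #{S_13 ≥ 3} = 2380 + 2380 = 4760.
#{M_13 ≥ 3} = #{S_13 ≥ 3} + #{S_13 ≥ 4} = 2380 + 1093 = 3473.
#{M_13 = 2} = 4760 - 3473 = 1287.
P(M_13 = 2) = 1287/8192 = 1287/8192

Answer: 1287/8192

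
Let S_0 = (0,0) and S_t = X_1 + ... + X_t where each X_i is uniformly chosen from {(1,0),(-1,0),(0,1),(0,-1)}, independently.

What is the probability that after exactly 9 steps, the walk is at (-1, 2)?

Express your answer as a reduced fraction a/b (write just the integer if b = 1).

Answer: 1323/32768

Derivation:
Let h be the number of horizontal steps (so 9-h are vertical). To end at (-1,2) need (h-1)/2 right-steps and ((9-h)+2)/2 up-steps.
Sum over h with 1 ≤ h ≤ 7, h ≡ 1 (mod 2), 9-h ≡ 0 (mod 2):
h=1: C(9,1)·C(1,0)·C(8,5) = 9·1·56 = 504
h=3: C(9,3)·C(3,1)·C(6,4) = 84·3·15 = 3780
h=5: C(9,5)·C(5,2)·C(4,3) = 126·10·4 = 5040
h=7: C(9,7)·C(7,3)·C(2,2) = 36·35·1 = 1260
Total favorable: 10584
Total paths: 4^9 = 262144
P = 10584/262144 = 1323/32768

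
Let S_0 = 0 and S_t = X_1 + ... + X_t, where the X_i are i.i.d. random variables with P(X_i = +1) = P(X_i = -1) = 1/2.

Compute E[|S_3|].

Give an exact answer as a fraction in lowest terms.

S_3 takes values m ≡ 1 (mod 2) with |m| ≤ 3; P(S_3=m) = C(3,(3+m)/2)/2^3.
Total paths: 2^3 = 8
Distribution: P(S=-3)=1/8, P(S=-1)=3/8, P(S=1)=3/8, P(S=3)=1/8
E[|S_3|] = Σ_m |m|·P(S_3=m) = 12/8 = 3/2

Answer: 3/2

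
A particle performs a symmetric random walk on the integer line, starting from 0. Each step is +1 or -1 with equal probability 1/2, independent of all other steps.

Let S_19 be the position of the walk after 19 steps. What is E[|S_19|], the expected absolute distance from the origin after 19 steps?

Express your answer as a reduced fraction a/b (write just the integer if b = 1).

Answer: 230945/65536

Derivation:
S_19 takes values m ≡ 1 (mod 2) with |m| ≤ 19; P(S_19=m) = C(19,(19+m)/2)/2^19.
Total paths: 2^19 = 524288
Distribution: P(S=-19)=1/524288, P(S=-17)=19/524288, P(S=-15)=171/524288, P(S=-13)=969/524288, P(S=-11)=3876/524288, P(S=-9)=11628/524288, P(S=-7)=27132/524288, P(S=-5)=50388/524288, P(S=-3)=75582/524288, P(S=-1)=92378/524288, P(S=1)=92378/524288, P(S=3)=75582/524288, P(S=5)=50388/524288, P(S=7)=27132/524288, P(S=9)=11628/524288, P(S=11)=3876/524288, P(S=13)=969/524288, P(S=15)=171/524288, P(S=17)=19/524288, P(S=19)=1/524288
E[|S_19|] = Σ_m |m|·P(S_19=m) = 1847560/524288 = 230945/65536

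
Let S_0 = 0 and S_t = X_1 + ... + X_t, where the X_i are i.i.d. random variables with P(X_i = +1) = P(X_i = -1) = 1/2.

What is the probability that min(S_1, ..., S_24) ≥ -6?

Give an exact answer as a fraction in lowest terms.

Let f(t,s) = #length-t paths at position s with S_1..S_t all ≥ -6.
f(t,s) = f(t-1,s-1) + f(t-1,s+1) for s ≥ -6; f(t,s) = 0 for s < -6.
t=0: f(0,0)=1
t=1: f(1,-1)=1 f(1,1)=1
t=2: f(2,-2)=1 f(2,0)=2 f(2,2)=1
t=3: f(3,-3)=1 f(3,-1)=3 f(3,1)=3 f(3,3)=1
t=4: f(4,-4)=1 f(4,-2)=4 f(4,0)=6 f(4,2)=4 f(4,4)=1
t=5: f(5,-5)=1 f(5,-3)=5 f(5,-1)=10 f(5,1)=10 f(5,3)=5 f(5,5)=1
t=6: f(6,-6)=1 f(6,-4)=6 f(6,-2)=15 f(6,0)=20 f(6,2)=15 f(6,4)=6 f(6,6)=1
t=7: f(7,-5)=7 f(7,-3)=21 f(7,-1)=35 f(7,1)=35 f(7,3)=21 f(7,5)=7 f(7,7)=1
t=8: f(8,-6)=7 f(8,-4)=28 f(8,-2)=56 f(8,0)=70 f(8,2)=56 f(8,4)=28 f(8,6)=8 f(8,8)=1
t=9: f(9,-5)=35 f(9,-3)=84 f(9,-1)=126 f(9,1)=126 f(9,3)=84 f(9,5)=36 f(9,7)=9 f(9,9)=1
t=10: f(10,-6)=35 f(10,-4)=119 f(10,-2)=210 f(10,0)=252 f(10,2)=210 f(10,4)=120 f(10,6)=45 f(10,8)=10 f(10,10)=1
t=11: f(11,-5)=154 f(11,-3)=329 f(11,-1)=462 f(11,1)=462 f(11,3)=330 f(11,5)=165 f(11,7)=55 f(11,9)=11 f(11,11)=1
t=12: f(12,-6)=154 f(12,-4)=483 f(12,-2)=791 f(12,0)=924 f(12,2)=792 f(12,4)=495 f(12,6)=220 f(12,8)=66 f(12,10)=12 f(12,12)=1
t=13: f(13,-5)=637 f(13,-3)=1274 f(13,-1)=1715 f(13,1)=1716 f(13,3)=1287 f(13,5)=715 f(13,7)=286 f(13,9)=78 f(13,11)=13 f(13,13)=1
t=14: f(14,-6)=637 f(14,-4)=1911 f(14,-2)=2989 f(14,0)=3431 f(14,2)=3003 f(14,4)=2002 f(14,6)=1001 f(14,8)=364 f(14,10)=91 f(14,12)=14 f(14,14)=1
t=15: f(15,-5)=2548 f(15,-3)=4900 f(15,-1)=6420 f(15,1)=6434 f(15,3)=5005 f(15,5)=3003 f(15,7)=1365 f(15,9)=455 f(15,11)=105 f(15,13)=15 f(15,15)=1
t=16: f(16,-6)=2548 f(16,-4)=7448 f(16,-2)=11320 f(16,0)=12854 f(16,2)=11439 f(16,4)=8008 f(16,6)=4368 f(16,8)=1820 f(16,10)=560 f(16,12)=120 f(16,14)=16 f(16,16)=1
t=17: f(17,-5)=9996 f(17,-3)=18768 f(17,-1)=24174 f(17,1)=24293 f(17,3)=19447 f(17,5)=12376 f(17,7)=6188 f(17,9)=2380 f(17,11)=680 f(17,13)=136 f(17,15)=17 f(17,17)=1
t=18: f(18,-6)=9996 f(18,-4)=28764 f(18,-2)=42942 f(18,0)=48467 f(18,2)=43740 f(18,4)=31823 f(18,6)=18564 f(18,8)=8568 f(18,10)=3060 f(18,12)=816 f(18,14)=153 f(18,16)=18 f(18,18)=1
t=19: f(19,-5)=38760 f(19,-3)=71706 f(19,-1)=91409 f(19,1)=92207 f(19,3)=75563 f(19,5)=50387 f(19,7)=27132 f(19,9)=11628 f(19,11)=3876 f(19,13)=969 f(19,15)=171 f(19,17)=19 f(19,19)=1
t=20: f(20,-6)=38760 f(20,-4)=110466 f(20,-2)=163115 f(20,0)=183616 f(20,2)=167770 f(20,4)=125950 f(20,6)=77519 f(20,8)=38760 f(20,10)=15504 f(20,12)=4845 f(20,14)=1140 f(20,16)=190 f(20,18)=20 f(20,20)=1
t=21: f(21,-5)=149226 f(21,-3)=273581 f(21,-1)=346731 f(21,1)=351386 f(21,3)=293720 f(21,5)=203469 f(21,7)=116279 f(21,9)=54264 f(21,11)=20349 f(21,13)=5985 f(21,15)=1330 f(21,17)=210 f(21,19)=21 f(21,21)=1
t=22: f(22,-6)=149226 f(22,-4)=422807 f(22,-2)=620312 f(22,0)=698117 f(22,2)=645106 f(22,4)=497189 f(22,6)=319748 f(22,8)=170543 f(22,10)=74613 f(22,12)=26334 f(22,14)=7315 f(22,16)=1540 f(22,18)=231 f(22,20)=22 f(22,22)=1
t=23: f(23,-5)=572033 f(23,-3)=1043119 f(23,-1)=1318429 f(23,1)=1343223 f(23,3)=1142295 f(23,5)=816937 f(23,7)=490291 f(23,9)=245156 f(23,11)=100947 f(23,13)=33649 f(23,15)=8855 f(23,17)=1771 f(23,19)=253 f(23,21)=23 f(23,23)=1
t=24: f(24,-6)=572033 f(24,-4)=1615152 f(24,-2)=2361548 f(24,0)=2661652 f(24,2)=2485518 f(24,4)=1959232 f(24,6)=1307228 f(24,8)=735447 f(24,10)=346103 f(24,12)=134596 f(24,14)=42504 f(24,16)=10626 f(24,18)=2024 f(24,20)=276 f(24,22)=24 f(24,24)=1
Σ_s f(24,s) = 14233964
P = 14233964/16777216 = 3558491/4194304

Answer: 3558491/4194304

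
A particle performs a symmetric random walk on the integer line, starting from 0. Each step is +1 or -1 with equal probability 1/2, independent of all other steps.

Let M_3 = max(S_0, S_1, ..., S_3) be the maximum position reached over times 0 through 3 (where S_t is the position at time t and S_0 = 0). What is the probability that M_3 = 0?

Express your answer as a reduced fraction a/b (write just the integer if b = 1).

Let M_3 = max(S_0,...,S_3). Use the reflection principle: for j ≥ 1, #{paths with M_3 ≥ j} = #{S_3 ≥ j} + #{S_3 ≥ j+1}.
P(M_3 ≥ 0) = 1 since S_0 = 0, so #{M_3 ≥ 0} = 8.
#{M_3 ≥ 1} = #{S_3 ≥ 1} + #{S_3 ≥ 2} = 4 + 1 = 5.
#{M_3 = 0} = 8 - 5 = 3.
P(M_3 = 0) = 3/8 = 3/8

Answer: 3/8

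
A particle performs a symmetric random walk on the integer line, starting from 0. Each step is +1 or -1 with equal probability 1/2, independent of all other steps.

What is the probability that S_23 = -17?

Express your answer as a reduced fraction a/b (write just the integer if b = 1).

Answer: 1771/8388608

Derivation:
To reach position -17 after 23 steps: need 3 steps of +1 and 20 of -1.
Favorable paths: C(23,3) = 1771
Total paths: 2^23 = 8388608
P = 1771/8388608 = 1771/8388608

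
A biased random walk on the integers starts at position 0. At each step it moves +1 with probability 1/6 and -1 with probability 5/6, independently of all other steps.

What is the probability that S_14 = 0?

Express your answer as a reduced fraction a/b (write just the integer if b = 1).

Answer: 11171875/3265173504

Derivation:
To be at 0 after 14 steps: need exactly 7 steps of +1 and 7 of -1.
Number of such sequences: C(14,7) = 3432
Each has probability (1/6)^7 · (5/6)^7 = 78125/78364164096
P = 3432 · 78125/78364164096 = 11171875/3265173504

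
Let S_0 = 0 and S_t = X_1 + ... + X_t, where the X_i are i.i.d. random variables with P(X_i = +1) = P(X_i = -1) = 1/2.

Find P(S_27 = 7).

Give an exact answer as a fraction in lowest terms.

To reach position 7 after 27 steps: need 17 steps of +1 and 10 of -1.
Favorable paths: C(27,17) = 8436285
Total paths: 2^27 = 134217728
P = 8436285/134217728 = 8436285/134217728

Answer: 8436285/134217728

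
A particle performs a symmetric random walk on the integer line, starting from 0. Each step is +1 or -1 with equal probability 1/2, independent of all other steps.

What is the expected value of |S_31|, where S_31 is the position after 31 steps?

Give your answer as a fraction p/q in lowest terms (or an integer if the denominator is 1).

Answer: 300540195/67108864

Derivation:
S_31 takes values m ≡ 1 (mod 2) with |m| ≤ 31; P(S_31=m) = C(31,(31+m)/2)/2^31.
Total paths: 2^31 = 2147483648
Distribution: P(S=-31)=1/2147483648, P(S=-29)=31/2147483648, P(S=-27)=465/2147483648, P(S=-25)=4495/2147483648, P(S=-23)=31465/2147483648, P(S=-21)=169911/2147483648, P(S=-19)=736281/2147483648, P(S=-17)=2629575/2147483648, P(S=-15)=7888725/2147483648, P(S=-13)=20160075/2147483648, P(S=-11)=44352165/2147483648, P(S=-9)=84672315/2147483648, P(S=-7)=141120525/2147483648, P(S=-5)=206253075/2147483648, P(S=-3)=265182525/2147483648, P(S=-1)=300540195/2147483648, P(S=1)=300540195/2147483648, P(S=3)=265182525/2147483648, P(S=5)=206253075/2147483648, P(S=7)=141120525/2147483648, P(S=9)=84672315/2147483648, P(S=11)=44352165/2147483648, P(S=13)=20160075/2147483648, P(S=15)=7888725/2147483648, P(S=17)=2629575/2147483648, P(S=19)=736281/2147483648, P(S=21)=169911/2147483648, P(S=23)=31465/2147483648, P(S=25)=4495/2147483648, P(S=27)=465/2147483648, P(S=29)=31/2147483648, P(S=31)=1/2147483648
E[|S_31|] = Σ_m |m|·P(S_31=m) = 9617286240/2147483648 = 300540195/67108864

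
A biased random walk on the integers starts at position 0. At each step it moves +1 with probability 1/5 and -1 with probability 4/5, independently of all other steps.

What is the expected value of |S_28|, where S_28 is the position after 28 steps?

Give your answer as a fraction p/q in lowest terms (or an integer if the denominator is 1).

S_28 takes values m ≡ 0 (mod 2) with |m| ≤ 28; P(S_28=m) = C(28,(28+m)/2) · (1/5)^((28+m)/2) · (4/5)^((28-m)/2).
Distribution: P(S=-28)=72057594037927936/37252902984619140625, P(S=-26)=504403158265495552/37252902984619140625, P(S=-24)=1702360659146047488/37252902984619140625, P(S=-22)=3688448094816436224/37252902984619140625, P(S=-20)=230528005926027264/1490116119384765625, P(S=-18)=1383168035556163584/7450580596923828125, P(S=-16)=1325536034074656768/7450580596923828125, P(S=-14)=1041492598201516032/7450580596923828125, P(S=-12)=683479517569744896/7450580596923828125, P(S=-10)=75942168618860544/1490116119384765625, P(S=-8)=180362650469793792/7450580596923828125, P(S=-6)=73784720646733824/7450580596923828125, P(S=-4)=26132088562384896/7450580596923828125, P(S=-2)=8040642634579968/7450580596923828125, P(S=0)=430748712566784/1490116119384765625, P(S=2)=502540164661248/7450580596923828125, P(S=4)=102078470946816/7450580596923828125, P(S=6)=18013847814144/7450580596923828125, P(S=8)=2752115638272/7450580596923828125, P(S=10)=72424095744/1490116119384765625, P(S=12)=40738553856/7450580596923828125, P(S=14)=3879862272/7450580596923828125, P(S=16)=308625408/7450580596923828125, P(S=18)=20127744/7450580596923828125, P(S=20)=209664/1490116119384765625, P(S=22)=209664/37252902984619140625, P(S=24)=6048/37252902984619140625, P(S=26)=112/37252902984619140625, P(S=28)=1/37252902984619140625
E[|S_28|] = Σ_m |m|·P(S_28=m) = 25034569871237194716/1490116119384765625

Answer: 25034569871237194716/1490116119384765625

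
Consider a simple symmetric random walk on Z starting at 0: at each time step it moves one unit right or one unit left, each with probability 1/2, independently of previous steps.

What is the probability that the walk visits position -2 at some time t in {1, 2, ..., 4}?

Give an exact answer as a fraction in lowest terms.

Count via complement. Let g(t,s) = #length-t paths at position s with S_1..S_t all ≠ -2.
g(t,s) = g(t-1,s-1) + g(t-1,s+1) for s ≠ -2; g(t,-2) = 0.
t=0: g(0,0)=1
t=1: g(1,-1)=1 g(1,1)=1
t=2: g(2,0)=2 g(2,2)=1
t=3: g(3,-1)=2 g(3,1)=3 g(3,3)=1
t=4: g(4,0)=5 g(4,2)=4 g(4,4)=1
Paths never hitting -2: Σ_s g(4,s) = 10
Paths hitting -2: 2^4 - 10 = 6
P = 6/16 = 3/8

Answer: 3/8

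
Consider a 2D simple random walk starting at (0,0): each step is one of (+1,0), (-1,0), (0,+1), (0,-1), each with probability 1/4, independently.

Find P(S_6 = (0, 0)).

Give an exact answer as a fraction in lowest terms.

Answer: 25/256

Derivation:
Let h be the number of horizontal steps (so 6-h are vertical). To end at (0,0) need (h+0)/2 right-steps and ((6-h)+0)/2 up-steps.
Sum over h with 0 ≤ h ≤ 6, h ≡ 0 (mod 2), 6-h ≡ 0 (mod 2):
h=0: C(6,0)·C(0,0)·C(6,3) = 1·1·20 = 20
h=2: C(6,2)·C(2,1)·C(4,2) = 15·2·6 = 180
h=4: C(6,4)·C(4,2)·C(2,1) = 15·6·2 = 180
h=6: C(6,6)·C(6,3)·C(0,0) = 1·20·1 = 20
Total favorable: 400
Total paths: 4^6 = 4096
P = 400/4096 = 25/256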